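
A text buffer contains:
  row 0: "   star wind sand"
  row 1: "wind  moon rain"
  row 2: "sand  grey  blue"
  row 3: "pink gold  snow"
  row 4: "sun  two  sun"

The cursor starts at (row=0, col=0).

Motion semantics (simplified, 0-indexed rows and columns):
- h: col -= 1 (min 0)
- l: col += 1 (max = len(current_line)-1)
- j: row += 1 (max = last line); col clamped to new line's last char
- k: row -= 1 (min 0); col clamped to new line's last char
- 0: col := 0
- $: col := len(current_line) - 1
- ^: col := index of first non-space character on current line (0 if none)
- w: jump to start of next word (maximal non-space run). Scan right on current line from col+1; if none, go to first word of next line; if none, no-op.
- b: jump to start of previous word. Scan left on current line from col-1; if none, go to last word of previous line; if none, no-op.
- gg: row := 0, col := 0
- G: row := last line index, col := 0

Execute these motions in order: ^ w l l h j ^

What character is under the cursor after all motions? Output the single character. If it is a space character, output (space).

Answer: w

Derivation:
After 1 (^): row=0 col=3 char='s'
After 2 (w): row=0 col=8 char='w'
After 3 (l): row=0 col=9 char='i'
After 4 (l): row=0 col=10 char='n'
After 5 (h): row=0 col=9 char='i'
After 6 (j): row=1 col=9 char='n'
After 7 (^): row=1 col=0 char='w'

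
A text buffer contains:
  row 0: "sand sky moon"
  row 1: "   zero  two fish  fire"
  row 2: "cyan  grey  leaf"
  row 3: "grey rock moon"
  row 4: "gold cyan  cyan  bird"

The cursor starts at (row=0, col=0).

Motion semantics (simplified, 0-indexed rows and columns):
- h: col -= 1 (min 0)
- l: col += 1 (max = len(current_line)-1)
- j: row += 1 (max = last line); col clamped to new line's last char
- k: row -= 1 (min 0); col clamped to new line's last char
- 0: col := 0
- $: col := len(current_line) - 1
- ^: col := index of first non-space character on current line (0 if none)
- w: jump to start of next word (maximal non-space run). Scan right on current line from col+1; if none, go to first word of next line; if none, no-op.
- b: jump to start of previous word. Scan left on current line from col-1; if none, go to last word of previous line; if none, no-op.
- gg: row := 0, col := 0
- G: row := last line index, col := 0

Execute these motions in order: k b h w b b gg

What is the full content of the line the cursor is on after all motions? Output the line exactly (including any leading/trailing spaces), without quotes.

Answer: sand sky moon

Derivation:
After 1 (k): row=0 col=0 char='s'
After 2 (b): row=0 col=0 char='s'
After 3 (h): row=0 col=0 char='s'
After 4 (w): row=0 col=5 char='s'
After 5 (b): row=0 col=0 char='s'
After 6 (b): row=0 col=0 char='s'
After 7 (gg): row=0 col=0 char='s'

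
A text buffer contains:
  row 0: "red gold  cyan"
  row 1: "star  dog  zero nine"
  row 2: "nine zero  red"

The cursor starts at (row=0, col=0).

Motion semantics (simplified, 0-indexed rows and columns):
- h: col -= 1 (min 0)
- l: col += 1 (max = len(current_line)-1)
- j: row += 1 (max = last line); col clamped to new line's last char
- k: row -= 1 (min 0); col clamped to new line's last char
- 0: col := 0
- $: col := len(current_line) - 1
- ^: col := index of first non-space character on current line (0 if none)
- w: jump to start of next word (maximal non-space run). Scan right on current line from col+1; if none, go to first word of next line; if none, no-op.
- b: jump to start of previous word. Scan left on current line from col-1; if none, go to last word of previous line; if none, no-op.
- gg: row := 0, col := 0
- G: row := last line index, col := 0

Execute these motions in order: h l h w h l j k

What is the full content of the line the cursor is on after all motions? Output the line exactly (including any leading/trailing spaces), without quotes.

Answer: red gold  cyan

Derivation:
After 1 (h): row=0 col=0 char='r'
After 2 (l): row=0 col=1 char='e'
After 3 (h): row=0 col=0 char='r'
After 4 (w): row=0 col=4 char='g'
After 5 (h): row=0 col=3 char='_'
After 6 (l): row=0 col=4 char='g'
After 7 (j): row=1 col=4 char='_'
After 8 (k): row=0 col=4 char='g'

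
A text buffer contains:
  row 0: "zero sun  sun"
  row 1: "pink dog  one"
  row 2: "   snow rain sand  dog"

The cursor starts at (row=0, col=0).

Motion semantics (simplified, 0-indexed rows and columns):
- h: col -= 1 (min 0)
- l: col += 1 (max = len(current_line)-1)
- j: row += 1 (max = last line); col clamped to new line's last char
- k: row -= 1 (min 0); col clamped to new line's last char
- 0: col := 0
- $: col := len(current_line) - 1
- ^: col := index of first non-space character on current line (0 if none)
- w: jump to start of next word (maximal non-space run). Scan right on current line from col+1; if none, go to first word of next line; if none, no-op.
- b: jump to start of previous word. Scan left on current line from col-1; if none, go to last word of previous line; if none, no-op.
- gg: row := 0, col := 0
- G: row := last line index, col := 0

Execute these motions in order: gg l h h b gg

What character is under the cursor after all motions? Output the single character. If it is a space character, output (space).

Answer: z

Derivation:
After 1 (gg): row=0 col=0 char='z'
After 2 (l): row=0 col=1 char='e'
After 3 (h): row=0 col=0 char='z'
After 4 (h): row=0 col=0 char='z'
After 5 (b): row=0 col=0 char='z'
After 6 (gg): row=0 col=0 char='z'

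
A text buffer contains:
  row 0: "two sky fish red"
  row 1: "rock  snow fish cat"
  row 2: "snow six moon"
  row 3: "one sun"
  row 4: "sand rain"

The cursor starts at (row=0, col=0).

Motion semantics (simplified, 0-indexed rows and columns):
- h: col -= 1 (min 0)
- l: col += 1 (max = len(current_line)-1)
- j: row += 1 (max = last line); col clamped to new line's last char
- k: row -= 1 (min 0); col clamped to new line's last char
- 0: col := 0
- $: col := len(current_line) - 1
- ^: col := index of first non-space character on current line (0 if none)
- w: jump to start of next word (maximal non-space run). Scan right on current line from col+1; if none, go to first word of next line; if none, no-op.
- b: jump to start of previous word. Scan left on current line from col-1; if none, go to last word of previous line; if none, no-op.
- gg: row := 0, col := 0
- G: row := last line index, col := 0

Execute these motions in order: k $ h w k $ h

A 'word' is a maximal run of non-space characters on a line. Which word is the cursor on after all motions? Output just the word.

After 1 (k): row=0 col=0 char='t'
After 2 ($): row=0 col=15 char='d'
After 3 (h): row=0 col=14 char='e'
After 4 (w): row=1 col=0 char='r'
After 5 (k): row=0 col=0 char='t'
After 6 ($): row=0 col=15 char='d'
After 7 (h): row=0 col=14 char='e'

Answer: red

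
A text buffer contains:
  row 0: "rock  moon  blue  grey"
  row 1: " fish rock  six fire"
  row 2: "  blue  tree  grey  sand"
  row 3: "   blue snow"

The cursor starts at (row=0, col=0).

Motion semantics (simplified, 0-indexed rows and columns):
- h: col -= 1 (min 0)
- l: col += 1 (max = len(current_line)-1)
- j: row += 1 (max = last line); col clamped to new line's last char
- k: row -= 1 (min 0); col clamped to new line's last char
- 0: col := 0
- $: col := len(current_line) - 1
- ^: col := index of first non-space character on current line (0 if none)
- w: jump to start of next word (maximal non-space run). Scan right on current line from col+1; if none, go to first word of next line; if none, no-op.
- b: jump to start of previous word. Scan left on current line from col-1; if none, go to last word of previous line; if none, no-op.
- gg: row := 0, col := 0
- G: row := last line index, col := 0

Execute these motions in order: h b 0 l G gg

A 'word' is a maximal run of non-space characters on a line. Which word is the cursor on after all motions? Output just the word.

Answer: rock

Derivation:
After 1 (h): row=0 col=0 char='r'
After 2 (b): row=0 col=0 char='r'
After 3 (0): row=0 col=0 char='r'
After 4 (l): row=0 col=1 char='o'
After 5 (G): row=3 col=0 char='_'
After 6 (gg): row=0 col=0 char='r'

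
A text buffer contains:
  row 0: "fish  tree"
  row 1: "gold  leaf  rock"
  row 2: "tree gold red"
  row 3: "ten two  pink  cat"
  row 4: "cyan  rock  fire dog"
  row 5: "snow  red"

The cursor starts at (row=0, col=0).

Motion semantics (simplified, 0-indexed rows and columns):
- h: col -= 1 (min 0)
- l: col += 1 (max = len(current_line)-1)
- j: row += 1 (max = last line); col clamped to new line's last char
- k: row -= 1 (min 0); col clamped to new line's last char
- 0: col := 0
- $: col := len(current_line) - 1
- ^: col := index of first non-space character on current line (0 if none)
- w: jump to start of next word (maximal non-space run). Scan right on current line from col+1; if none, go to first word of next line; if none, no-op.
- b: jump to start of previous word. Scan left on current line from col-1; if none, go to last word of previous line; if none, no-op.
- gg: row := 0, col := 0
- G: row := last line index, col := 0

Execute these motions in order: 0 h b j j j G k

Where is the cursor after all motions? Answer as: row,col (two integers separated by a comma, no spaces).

Answer: 4,0

Derivation:
After 1 (0): row=0 col=0 char='f'
After 2 (h): row=0 col=0 char='f'
After 3 (b): row=0 col=0 char='f'
After 4 (j): row=1 col=0 char='g'
After 5 (j): row=2 col=0 char='t'
After 6 (j): row=3 col=0 char='t'
After 7 (G): row=5 col=0 char='s'
After 8 (k): row=4 col=0 char='c'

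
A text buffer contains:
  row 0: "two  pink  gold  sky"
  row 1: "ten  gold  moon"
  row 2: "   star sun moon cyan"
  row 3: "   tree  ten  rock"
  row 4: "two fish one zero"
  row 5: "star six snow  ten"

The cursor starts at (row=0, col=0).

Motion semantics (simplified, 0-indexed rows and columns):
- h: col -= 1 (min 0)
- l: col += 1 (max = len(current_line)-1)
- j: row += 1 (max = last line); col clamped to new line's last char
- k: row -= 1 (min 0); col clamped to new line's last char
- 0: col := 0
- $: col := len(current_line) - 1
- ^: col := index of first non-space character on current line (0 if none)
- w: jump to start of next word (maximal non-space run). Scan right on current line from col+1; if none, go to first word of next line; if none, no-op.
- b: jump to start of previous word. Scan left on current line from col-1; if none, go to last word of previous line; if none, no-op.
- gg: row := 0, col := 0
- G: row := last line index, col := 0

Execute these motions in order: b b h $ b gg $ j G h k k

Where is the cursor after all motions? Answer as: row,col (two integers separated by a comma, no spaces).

Answer: 3,0

Derivation:
After 1 (b): row=0 col=0 char='t'
After 2 (b): row=0 col=0 char='t'
After 3 (h): row=0 col=0 char='t'
After 4 ($): row=0 col=19 char='y'
After 5 (b): row=0 col=17 char='s'
After 6 (gg): row=0 col=0 char='t'
After 7 ($): row=0 col=19 char='y'
After 8 (j): row=1 col=14 char='n'
After 9 (G): row=5 col=0 char='s'
After 10 (h): row=5 col=0 char='s'
After 11 (k): row=4 col=0 char='t'
After 12 (k): row=3 col=0 char='_'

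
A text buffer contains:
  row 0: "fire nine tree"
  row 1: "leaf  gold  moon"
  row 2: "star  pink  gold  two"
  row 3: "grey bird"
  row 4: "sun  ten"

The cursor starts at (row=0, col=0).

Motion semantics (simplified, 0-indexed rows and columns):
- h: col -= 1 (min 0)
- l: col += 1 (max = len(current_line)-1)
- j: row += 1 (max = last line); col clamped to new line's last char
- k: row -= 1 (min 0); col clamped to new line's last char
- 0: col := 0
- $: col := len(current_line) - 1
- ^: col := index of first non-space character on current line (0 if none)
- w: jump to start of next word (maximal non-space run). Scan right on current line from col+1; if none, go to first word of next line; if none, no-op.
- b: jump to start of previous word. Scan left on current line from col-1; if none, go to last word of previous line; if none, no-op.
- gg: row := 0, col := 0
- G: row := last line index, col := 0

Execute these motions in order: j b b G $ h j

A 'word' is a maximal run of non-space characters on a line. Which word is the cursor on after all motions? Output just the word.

Answer: ten

Derivation:
After 1 (j): row=1 col=0 char='l'
After 2 (b): row=0 col=10 char='t'
After 3 (b): row=0 col=5 char='n'
After 4 (G): row=4 col=0 char='s'
After 5 ($): row=4 col=7 char='n'
After 6 (h): row=4 col=6 char='e'
After 7 (j): row=4 col=6 char='e'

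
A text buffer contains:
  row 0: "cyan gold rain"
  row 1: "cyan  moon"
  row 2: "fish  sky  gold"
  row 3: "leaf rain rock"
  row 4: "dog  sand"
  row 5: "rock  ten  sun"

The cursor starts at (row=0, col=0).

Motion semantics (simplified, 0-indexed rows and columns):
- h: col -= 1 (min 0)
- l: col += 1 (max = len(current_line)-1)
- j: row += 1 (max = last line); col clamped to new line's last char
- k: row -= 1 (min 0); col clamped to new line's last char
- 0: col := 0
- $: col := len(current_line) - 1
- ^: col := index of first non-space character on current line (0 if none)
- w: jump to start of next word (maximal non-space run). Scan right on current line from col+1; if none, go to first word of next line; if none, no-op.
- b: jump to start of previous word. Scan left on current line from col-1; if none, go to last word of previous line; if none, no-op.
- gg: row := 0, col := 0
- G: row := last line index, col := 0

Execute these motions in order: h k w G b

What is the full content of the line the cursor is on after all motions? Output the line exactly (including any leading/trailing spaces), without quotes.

Answer: dog  sand

Derivation:
After 1 (h): row=0 col=0 char='c'
After 2 (k): row=0 col=0 char='c'
After 3 (w): row=0 col=5 char='g'
After 4 (G): row=5 col=0 char='r'
After 5 (b): row=4 col=5 char='s'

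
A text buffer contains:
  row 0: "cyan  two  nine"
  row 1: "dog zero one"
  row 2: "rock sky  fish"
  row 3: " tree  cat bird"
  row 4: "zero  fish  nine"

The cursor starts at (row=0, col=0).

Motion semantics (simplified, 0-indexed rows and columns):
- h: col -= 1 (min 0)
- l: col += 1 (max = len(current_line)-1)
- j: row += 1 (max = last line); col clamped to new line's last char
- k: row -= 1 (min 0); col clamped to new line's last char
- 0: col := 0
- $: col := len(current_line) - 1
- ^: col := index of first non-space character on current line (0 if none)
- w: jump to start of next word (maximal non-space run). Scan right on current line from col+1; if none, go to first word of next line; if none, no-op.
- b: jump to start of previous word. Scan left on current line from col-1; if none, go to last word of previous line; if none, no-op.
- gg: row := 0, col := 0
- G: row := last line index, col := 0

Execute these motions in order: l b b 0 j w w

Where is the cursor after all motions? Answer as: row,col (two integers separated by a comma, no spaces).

Answer: 1,9

Derivation:
After 1 (l): row=0 col=1 char='y'
After 2 (b): row=0 col=0 char='c'
After 3 (b): row=0 col=0 char='c'
After 4 (0): row=0 col=0 char='c'
After 5 (j): row=1 col=0 char='d'
After 6 (w): row=1 col=4 char='z'
After 7 (w): row=1 col=9 char='o'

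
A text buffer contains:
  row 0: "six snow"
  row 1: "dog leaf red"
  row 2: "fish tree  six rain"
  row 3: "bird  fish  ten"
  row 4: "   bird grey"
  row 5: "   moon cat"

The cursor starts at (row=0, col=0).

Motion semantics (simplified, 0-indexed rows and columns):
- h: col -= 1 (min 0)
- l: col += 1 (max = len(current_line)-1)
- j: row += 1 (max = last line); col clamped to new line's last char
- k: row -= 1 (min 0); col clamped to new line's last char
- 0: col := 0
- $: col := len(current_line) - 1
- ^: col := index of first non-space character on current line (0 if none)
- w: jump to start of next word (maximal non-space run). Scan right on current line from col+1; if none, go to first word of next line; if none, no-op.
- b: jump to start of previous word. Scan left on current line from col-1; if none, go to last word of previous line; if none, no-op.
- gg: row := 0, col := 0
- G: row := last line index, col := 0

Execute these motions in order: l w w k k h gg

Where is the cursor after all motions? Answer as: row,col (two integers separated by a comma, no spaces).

After 1 (l): row=0 col=1 char='i'
After 2 (w): row=0 col=4 char='s'
After 3 (w): row=1 col=0 char='d'
After 4 (k): row=0 col=0 char='s'
After 5 (k): row=0 col=0 char='s'
After 6 (h): row=0 col=0 char='s'
After 7 (gg): row=0 col=0 char='s'

Answer: 0,0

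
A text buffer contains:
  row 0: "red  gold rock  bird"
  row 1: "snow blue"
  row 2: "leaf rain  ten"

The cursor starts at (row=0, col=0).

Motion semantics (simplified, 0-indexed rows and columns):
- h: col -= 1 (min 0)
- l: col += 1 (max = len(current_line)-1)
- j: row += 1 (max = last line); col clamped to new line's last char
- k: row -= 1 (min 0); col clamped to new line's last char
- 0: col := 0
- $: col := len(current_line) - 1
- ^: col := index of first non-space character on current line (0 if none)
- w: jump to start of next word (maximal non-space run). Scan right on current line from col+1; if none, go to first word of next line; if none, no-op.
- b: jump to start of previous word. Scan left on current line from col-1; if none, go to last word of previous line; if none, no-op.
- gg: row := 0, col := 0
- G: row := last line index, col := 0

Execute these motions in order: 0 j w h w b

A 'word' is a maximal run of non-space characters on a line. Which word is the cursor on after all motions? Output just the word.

After 1 (0): row=0 col=0 char='r'
After 2 (j): row=1 col=0 char='s'
After 3 (w): row=1 col=5 char='b'
After 4 (h): row=1 col=4 char='_'
After 5 (w): row=1 col=5 char='b'
After 6 (b): row=1 col=0 char='s'

Answer: snow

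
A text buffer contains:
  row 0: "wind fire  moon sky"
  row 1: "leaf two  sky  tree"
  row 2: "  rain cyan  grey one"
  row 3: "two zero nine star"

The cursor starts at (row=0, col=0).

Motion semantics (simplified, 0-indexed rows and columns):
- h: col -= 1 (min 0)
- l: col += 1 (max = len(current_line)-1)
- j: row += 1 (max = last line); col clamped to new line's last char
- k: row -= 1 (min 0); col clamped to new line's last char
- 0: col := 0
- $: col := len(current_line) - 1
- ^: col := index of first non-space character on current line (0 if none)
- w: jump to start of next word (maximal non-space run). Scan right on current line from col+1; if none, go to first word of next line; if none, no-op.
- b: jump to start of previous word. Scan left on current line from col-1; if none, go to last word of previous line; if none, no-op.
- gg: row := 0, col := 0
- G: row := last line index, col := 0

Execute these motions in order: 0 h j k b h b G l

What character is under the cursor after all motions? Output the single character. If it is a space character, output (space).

After 1 (0): row=0 col=0 char='w'
After 2 (h): row=0 col=0 char='w'
After 3 (j): row=1 col=0 char='l'
After 4 (k): row=0 col=0 char='w'
After 5 (b): row=0 col=0 char='w'
After 6 (h): row=0 col=0 char='w'
After 7 (b): row=0 col=0 char='w'
After 8 (G): row=3 col=0 char='t'
After 9 (l): row=3 col=1 char='w'

Answer: w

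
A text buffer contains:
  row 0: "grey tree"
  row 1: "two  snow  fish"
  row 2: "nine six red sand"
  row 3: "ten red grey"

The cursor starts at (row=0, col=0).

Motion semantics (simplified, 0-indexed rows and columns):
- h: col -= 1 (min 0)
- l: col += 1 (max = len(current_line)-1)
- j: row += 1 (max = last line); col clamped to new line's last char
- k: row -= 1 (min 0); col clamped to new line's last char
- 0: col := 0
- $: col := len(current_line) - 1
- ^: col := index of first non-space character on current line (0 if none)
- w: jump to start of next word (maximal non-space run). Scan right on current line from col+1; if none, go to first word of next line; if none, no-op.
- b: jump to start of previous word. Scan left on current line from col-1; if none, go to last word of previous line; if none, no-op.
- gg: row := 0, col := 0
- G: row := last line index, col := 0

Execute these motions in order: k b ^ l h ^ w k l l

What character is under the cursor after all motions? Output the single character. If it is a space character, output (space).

Answer: e

Derivation:
After 1 (k): row=0 col=0 char='g'
After 2 (b): row=0 col=0 char='g'
After 3 (^): row=0 col=0 char='g'
After 4 (l): row=0 col=1 char='r'
After 5 (h): row=0 col=0 char='g'
After 6 (^): row=0 col=0 char='g'
After 7 (w): row=0 col=5 char='t'
After 8 (k): row=0 col=5 char='t'
After 9 (l): row=0 col=6 char='r'
After 10 (l): row=0 col=7 char='e'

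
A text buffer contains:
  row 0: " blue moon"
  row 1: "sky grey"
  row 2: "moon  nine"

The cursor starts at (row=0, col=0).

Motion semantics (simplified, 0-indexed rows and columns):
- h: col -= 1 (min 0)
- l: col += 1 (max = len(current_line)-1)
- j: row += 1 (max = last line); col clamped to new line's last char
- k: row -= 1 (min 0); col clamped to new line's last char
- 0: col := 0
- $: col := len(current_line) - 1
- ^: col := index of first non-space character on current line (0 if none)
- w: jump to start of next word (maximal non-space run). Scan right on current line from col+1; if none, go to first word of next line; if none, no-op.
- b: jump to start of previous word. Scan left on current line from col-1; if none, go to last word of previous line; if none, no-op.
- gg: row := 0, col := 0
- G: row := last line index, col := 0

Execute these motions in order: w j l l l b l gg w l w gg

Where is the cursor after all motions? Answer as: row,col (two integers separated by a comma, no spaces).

Answer: 0,0

Derivation:
After 1 (w): row=0 col=1 char='b'
After 2 (j): row=1 col=1 char='k'
After 3 (l): row=1 col=2 char='y'
After 4 (l): row=1 col=3 char='_'
After 5 (l): row=1 col=4 char='g'
After 6 (b): row=1 col=0 char='s'
After 7 (l): row=1 col=1 char='k'
After 8 (gg): row=0 col=0 char='_'
After 9 (w): row=0 col=1 char='b'
After 10 (l): row=0 col=2 char='l'
After 11 (w): row=0 col=6 char='m'
After 12 (gg): row=0 col=0 char='_'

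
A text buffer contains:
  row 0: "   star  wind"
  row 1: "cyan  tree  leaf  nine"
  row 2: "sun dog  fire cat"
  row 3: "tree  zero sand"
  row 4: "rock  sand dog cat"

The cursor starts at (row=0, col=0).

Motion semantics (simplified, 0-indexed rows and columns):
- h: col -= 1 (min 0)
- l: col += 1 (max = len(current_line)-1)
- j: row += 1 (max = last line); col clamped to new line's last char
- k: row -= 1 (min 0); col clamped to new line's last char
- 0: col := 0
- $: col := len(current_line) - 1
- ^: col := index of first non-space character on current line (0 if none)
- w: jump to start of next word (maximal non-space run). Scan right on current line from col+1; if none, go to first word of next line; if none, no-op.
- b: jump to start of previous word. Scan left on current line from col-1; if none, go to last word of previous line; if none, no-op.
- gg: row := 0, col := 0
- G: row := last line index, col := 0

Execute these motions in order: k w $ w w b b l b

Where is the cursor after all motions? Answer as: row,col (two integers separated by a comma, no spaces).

After 1 (k): row=0 col=0 char='_'
After 2 (w): row=0 col=3 char='s'
After 3 ($): row=0 col=12 char='d'
After 4 (w): row=1 col=0 char='c'
After 5 (w): row=1 col=6 char='t'
After 6 (b): row=1 col=0 char='c'
After 7 (b): row=0 col=9 char='w'
After 8 (l): row=0 col=10 char='i'
After 9 (b): row=0 col=9 char='w'

Answer: 0,9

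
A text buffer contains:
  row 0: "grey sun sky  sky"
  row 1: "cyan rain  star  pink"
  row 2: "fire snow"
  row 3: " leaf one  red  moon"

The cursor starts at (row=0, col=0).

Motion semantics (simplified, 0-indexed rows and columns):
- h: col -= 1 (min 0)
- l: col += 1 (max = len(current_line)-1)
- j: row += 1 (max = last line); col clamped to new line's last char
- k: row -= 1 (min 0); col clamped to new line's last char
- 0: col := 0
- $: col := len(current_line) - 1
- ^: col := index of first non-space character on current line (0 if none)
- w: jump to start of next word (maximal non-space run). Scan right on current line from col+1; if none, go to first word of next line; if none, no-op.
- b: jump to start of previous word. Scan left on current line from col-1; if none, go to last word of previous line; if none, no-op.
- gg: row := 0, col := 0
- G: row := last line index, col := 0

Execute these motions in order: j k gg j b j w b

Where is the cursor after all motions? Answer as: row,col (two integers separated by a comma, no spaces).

After 1 (j): row=1 col=0 char='c'
After 2 (k): row=0 col=0 char='g'
After 3 (gg): row=0 col=0 char='g'
After 4 (j): row=1 col=0 char='c'
After 5 (b): row=0 col=14 char='s'
After 6 (j): row=1 col=14 char='r'
After 7 (w): row=1 col=17 char='p'
After 8 (b): row=1 col=11 char='s'

Answer: 1,11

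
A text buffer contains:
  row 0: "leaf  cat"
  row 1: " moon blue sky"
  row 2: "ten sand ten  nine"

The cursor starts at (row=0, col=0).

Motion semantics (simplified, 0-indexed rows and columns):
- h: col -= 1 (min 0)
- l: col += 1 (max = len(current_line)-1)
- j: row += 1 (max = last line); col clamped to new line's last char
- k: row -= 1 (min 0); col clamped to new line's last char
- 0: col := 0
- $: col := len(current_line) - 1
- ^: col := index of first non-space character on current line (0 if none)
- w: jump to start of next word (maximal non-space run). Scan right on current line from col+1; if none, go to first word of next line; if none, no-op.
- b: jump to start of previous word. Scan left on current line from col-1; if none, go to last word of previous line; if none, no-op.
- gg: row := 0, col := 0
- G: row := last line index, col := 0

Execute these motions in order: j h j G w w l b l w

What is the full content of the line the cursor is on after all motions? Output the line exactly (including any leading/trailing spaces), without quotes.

Answer: ten sand ten  nine

Derivation:
After 1 (j): row=1 col=0 char='_'
After 2 (h): row=1 col=0 char='_'
After 3 (j): row=2 col=0 char='t'
After 4 (G): row=2 col=0 char='t'
After 5 (w): row=2 col=4 char='s'
After 6 (w): row=2 col=9 char='t'
After 7 (l): row=2 col=10 char='e'
After 8 (b): row=2 col=9 char='t'
After 9 (l): row=2 col=10 char='e'
After 10 (w): row=2 col=14 char='n'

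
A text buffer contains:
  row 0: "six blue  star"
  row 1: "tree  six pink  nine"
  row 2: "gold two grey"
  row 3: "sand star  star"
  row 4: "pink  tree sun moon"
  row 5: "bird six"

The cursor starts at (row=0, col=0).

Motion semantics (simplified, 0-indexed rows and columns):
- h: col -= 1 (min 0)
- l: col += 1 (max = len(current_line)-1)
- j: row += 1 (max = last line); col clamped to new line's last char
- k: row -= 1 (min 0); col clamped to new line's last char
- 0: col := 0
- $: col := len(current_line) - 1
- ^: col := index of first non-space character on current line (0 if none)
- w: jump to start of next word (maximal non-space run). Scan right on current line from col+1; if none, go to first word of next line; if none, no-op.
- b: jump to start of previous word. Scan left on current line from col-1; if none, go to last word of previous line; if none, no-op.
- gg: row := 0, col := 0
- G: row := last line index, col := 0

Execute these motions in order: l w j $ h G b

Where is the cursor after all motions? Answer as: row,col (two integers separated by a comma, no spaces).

After 1 (l): row=0 col=1 char='i'
After 2 (w): row=0 col=4 char='b'
After 3 (j): row=1 col=4 char='_'
After 4 ($): row=1 col=19 char='e'
After 5 (h): row=1 col=18 char='n'
After 6 (G): row=5 col=0 char='b'
After 7 (b): row=4 col=15 char='m'

Answer: 4,15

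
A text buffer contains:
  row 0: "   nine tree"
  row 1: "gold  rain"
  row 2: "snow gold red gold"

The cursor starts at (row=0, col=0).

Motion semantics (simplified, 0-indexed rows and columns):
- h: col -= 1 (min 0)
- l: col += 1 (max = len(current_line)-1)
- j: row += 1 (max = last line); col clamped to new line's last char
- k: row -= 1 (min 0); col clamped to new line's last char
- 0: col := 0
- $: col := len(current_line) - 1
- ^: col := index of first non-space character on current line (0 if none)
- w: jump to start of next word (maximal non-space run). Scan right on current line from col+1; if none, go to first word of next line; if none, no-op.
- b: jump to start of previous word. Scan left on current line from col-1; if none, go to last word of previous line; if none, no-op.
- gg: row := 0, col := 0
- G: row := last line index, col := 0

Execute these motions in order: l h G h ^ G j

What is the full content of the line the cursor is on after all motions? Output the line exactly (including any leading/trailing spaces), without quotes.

Answer: snow gold red gold

Derivation:
After 1 (l): row=0 col=1 char='_'
After 2 (h): row=0 col=0 char='_'
After 3 (G): row=2 col=0 char='s'
After 4 (h): row=2 col=0 char='s'
After 5 (^): row=2 col=0 char='s'
After 6 (G): row=2 col=0 char='s'
After 7 (j): row=2 col=0 char='s'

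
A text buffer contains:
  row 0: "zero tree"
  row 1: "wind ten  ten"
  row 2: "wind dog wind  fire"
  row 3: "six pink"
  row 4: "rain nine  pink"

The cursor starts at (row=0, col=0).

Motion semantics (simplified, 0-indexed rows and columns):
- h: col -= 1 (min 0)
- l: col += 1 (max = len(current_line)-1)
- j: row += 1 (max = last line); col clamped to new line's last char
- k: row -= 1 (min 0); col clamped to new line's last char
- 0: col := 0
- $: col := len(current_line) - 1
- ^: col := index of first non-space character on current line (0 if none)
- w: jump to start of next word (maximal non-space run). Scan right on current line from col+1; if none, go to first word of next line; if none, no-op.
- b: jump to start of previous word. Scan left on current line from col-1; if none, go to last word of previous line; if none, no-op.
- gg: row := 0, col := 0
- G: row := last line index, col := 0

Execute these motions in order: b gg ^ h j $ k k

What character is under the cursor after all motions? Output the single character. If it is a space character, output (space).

After 1 (b): row=0 col=0 char='z'
After 2 (gg): row=0 col=0 char='z'
After 3 (^): row=0 col=0 char='z'
After 4 (h): row=0 col=0 char='z'
After 5 (j): row=1 col=0 char='w'
After 6 ($): row=1 col=12 char='n'
After 7 (k): row=0 col=8 char='e'
After 8 (k): row=0 col=8 char='e'

Answer: e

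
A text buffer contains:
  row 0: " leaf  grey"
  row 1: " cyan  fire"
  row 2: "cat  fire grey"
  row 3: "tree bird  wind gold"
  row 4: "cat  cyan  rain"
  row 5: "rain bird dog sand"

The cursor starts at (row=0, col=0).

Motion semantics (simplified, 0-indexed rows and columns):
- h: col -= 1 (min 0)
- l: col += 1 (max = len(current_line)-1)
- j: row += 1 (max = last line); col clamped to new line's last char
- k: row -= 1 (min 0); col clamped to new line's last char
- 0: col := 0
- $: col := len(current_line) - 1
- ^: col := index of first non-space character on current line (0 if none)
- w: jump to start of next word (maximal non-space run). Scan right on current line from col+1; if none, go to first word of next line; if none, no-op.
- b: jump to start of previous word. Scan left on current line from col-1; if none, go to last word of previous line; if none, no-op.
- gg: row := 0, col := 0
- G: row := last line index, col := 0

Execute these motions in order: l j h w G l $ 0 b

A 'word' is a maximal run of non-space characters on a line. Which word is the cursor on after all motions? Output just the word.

After 1 (l): row=0 col=1 char='l'
After 2 (j): row=1 col=1 char='c'
After 3 (h): row=1 col=0 char='_'
After 4 (w): row=1 col=1 char='c'
After 5 (G): row=5 col=0 char='r'
After 6 (l): row=5 col=1 char='a'
After 7 ($): row=5 col=17 char='d'
After 8 (0): row=5 col=0 char='r'
After 9 (b): row=4 col=11 char='r'

Answer: rain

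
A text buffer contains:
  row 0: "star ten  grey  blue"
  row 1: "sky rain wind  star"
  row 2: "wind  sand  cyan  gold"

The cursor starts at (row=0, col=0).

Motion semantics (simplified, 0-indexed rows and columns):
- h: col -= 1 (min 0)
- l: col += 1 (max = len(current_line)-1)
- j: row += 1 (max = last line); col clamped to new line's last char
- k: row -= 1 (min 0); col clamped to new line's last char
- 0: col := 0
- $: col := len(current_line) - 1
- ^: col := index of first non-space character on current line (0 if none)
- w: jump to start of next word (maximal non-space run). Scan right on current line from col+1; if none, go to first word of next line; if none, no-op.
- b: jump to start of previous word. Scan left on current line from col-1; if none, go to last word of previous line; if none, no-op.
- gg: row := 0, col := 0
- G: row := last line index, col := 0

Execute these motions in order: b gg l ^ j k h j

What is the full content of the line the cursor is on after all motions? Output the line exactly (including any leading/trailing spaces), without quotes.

After 1 (b): row=0 col=0 char='s'
After 2 (gg): row=0 col=0 char='s'
After 3 (l): row=0 col=1 char='t'
After 4 (^): row=0 col=0 char='s'
After 5 (j): row=1 col=0 char='s'
After 6 (k): row=0 col=0 char='s'
After 7 (h): row=0 col=0 char='s'
After 8 (j): row=1 col=0 char='s'

Answer: sky rain wind  star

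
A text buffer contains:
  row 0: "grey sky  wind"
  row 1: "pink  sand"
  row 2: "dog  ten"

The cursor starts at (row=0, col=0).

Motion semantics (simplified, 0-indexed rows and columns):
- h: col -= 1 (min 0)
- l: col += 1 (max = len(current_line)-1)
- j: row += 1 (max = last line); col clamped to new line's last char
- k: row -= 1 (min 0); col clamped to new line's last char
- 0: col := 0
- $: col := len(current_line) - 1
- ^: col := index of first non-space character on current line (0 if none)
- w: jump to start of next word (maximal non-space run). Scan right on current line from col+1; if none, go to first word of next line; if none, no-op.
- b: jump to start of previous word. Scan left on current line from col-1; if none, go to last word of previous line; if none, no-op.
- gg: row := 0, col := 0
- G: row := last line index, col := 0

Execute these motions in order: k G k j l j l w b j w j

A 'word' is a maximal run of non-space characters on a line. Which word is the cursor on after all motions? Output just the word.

Answer: ten

Derivation:
After 1 (k): row=0 col=0 char='g'
After 2 (G): row=2 col=0 char='d'
After 3 (k): row=1 col=0 char='p'
After 4 (j): row=2 col=0 char='d'
After 5 (l): row=2 col=1 char='o'
After 6 (j): row=2 col=1 char='o'
After 7 (l): row=2 col=2 char='g'
After 8 (w): row=2 col=5 char='t'
After 9 (b): row=2 col=0 char='d'
After 10 (j): row=2 col=0 char='d'
After 11 (w): row=2 col=5 char='t'
After 12 (j): row=2 col=5 char='t'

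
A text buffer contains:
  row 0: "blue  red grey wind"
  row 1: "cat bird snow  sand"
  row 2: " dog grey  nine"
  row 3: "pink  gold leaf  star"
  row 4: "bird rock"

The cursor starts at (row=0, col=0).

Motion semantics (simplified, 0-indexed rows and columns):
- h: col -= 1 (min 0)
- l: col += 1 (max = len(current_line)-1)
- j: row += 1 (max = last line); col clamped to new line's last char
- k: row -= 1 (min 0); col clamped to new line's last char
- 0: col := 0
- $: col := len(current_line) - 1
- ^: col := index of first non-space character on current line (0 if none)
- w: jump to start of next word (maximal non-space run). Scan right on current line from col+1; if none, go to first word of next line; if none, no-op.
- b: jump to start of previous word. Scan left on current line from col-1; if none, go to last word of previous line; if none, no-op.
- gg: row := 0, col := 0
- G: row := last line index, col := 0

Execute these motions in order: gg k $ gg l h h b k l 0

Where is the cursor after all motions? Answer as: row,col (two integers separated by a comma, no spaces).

After 1 (gg): row=0 col=0 char='b'
After 2 (k): row=0 col=0 char='b'
After 3 ($): row=0 col=18 char='d'
After 4 (gg): row=0 col=0 char='b'
After 5 (l): row=0 col=1 char='l'
After 6 (h): row=0 col=0 char='b'
After 7 (h): row=0 col=0 char='b'
After 8 (b): row=0 col=0 char='b'
After 9 (k): row=0 col=0 char='b'
After 10 (l): row=0 col=1 char='l'
After 11 (0): row=0 col=0 char='b'

Answer: 0,0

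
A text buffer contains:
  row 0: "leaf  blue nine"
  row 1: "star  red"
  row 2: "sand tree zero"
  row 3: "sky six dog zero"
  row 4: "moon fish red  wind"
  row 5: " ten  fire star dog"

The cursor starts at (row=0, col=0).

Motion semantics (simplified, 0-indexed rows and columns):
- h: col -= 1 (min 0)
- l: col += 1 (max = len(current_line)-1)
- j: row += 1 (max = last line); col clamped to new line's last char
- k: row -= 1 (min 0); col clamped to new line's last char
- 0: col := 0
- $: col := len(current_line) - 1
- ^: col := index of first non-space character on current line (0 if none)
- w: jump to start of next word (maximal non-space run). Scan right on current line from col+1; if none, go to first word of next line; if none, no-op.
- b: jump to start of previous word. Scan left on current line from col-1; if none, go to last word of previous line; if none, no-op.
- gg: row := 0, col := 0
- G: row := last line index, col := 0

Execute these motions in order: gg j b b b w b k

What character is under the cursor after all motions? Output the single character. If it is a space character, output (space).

Answer: l

Derivation:
After 1 (gg): row=0 col=0 char='l'
After 2 (j): row=1 col=0 char='s'
After 3 (b): row=0 col=11 char='n'
After 4 (b): row=0 col=6 char='b'
After 5 (b): row=0 col=0 char='l'
After 6 (w): row=0 col=6 char='b'
After 7 (b): row=0 col=0 char='l'
After 8 (k): row=0 col=0 char='l'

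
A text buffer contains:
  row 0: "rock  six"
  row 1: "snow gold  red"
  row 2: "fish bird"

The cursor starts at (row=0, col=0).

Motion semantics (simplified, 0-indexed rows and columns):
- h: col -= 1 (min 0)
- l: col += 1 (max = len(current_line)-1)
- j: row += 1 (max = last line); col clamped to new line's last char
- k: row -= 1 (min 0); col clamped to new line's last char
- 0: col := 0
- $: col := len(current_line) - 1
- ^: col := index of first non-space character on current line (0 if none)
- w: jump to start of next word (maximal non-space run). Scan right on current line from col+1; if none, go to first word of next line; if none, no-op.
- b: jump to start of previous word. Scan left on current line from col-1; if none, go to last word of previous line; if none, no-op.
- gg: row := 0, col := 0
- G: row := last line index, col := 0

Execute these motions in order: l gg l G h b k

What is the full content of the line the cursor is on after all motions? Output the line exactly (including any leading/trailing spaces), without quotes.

Answer: rock  six

Derivation:
After 1 (l): row=0 col=1 char='o'
After 2 (gg): row=0 col=0 char='r'
After 3 (l): row=0 col=1 char='o'
After 4 (G): row=2 col=0 char='f'
After 5 (h): row=2 col=0 char='f'
After 6 (b): row=1 col=11 char='r'
After 7 (k): row=0 col=8 char='x'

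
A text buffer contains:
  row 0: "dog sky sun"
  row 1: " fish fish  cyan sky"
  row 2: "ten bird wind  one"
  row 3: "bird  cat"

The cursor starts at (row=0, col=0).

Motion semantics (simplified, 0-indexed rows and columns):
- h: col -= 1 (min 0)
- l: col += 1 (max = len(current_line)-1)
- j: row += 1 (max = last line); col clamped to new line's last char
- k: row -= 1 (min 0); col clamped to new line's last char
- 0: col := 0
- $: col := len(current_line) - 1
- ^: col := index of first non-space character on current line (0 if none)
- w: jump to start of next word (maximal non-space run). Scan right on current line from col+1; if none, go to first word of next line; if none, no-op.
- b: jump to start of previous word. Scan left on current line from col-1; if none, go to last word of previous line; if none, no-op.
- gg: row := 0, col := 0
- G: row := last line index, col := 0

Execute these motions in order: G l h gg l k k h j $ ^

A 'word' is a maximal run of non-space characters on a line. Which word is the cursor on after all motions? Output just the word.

Answer: fish

Derivation:
After 1 (G): row=3 col=0 char='b'
After 2 (l): row=3 col=1 char='i'
After 3 (h): row=3 col=0 char='b'
After 4 (gg): row=0 col=0 char='d'
After 5 (l): row=0 col=1 char='o'
After 6 (k): row=0 col=1 char='o'
After 7 (k): row=0 col=1 char='o'
After 8 (h): row=0 col=0 char='d'
After 9 (j): row=1 col=0 char='_'
After 10 ($): row=1 col=19 char='y'
After 11 (^): row=1 col=1 char='f'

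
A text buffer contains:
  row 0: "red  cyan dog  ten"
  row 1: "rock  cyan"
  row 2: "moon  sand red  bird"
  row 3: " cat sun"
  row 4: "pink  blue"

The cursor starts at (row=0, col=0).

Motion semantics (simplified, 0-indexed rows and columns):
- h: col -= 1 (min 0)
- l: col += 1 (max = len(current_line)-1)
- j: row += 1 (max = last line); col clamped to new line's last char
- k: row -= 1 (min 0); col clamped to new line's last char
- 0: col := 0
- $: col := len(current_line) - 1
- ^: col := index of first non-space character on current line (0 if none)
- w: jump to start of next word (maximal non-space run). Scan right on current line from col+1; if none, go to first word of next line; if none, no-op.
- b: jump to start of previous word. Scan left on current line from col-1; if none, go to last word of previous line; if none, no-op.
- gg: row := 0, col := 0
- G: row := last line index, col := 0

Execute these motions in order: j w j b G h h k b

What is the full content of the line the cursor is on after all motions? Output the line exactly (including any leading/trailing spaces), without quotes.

Answer: moon  sand red  bird

Derivation:
After 1 (j): row=1 col=0 char='r'
After 2 (w): row=1 col=6 char='c'
After 3 (j): row=2 col=6 char='s'
After 4 (b): row=2 col=0 char='m'
After 5 (G): row=4 col=0 char='p'
After 6 (h): row=4 col=0 char='p'
After 7 (h): row=4 col=0 char='p'
After 8 (k): row=3 col=0 char='_'
After 9 (b): row=2 col=16 char='b'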